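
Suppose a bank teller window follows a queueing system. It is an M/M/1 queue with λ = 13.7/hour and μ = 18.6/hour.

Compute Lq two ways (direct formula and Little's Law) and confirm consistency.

Method 1 (direct): Lq = λ²/(μ(μ-λ)) = 187.69/(18.6 × 4.90) = 2.0594

Method 2 (Little's Law):
W = 1/(μ-λ) = 1/4.90 = 0.20408
Wq = W - 1/μ = 0.20408 - 0.053763 = 0.15032
Lq = λWq = 13.7 × 0.15032 = 2.0594 ✔ (matches Method 1)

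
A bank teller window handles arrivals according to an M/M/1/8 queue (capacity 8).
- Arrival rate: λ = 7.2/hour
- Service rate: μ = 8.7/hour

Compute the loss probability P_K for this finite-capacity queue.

ρ = λ/μ = 7.2/8.7 = 0.82759
P₀ = (1-ρ)/(1-ρ^(K+1)) = (1-0.82759)/(1-0.82759^9) = 0.1724/0.8179 = 0.2108
P_K = P₀×ρ^K = 0.21080 × 0.82759^8 = 0.21080 × 0.22005 = 0.04639
Blocking probability = 4.64%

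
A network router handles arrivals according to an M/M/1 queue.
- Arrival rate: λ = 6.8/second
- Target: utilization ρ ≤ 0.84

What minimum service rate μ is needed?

ρ = λ/μ, so μ = λ/ρ
μ ≥ 6.8/0.84 = 8.0952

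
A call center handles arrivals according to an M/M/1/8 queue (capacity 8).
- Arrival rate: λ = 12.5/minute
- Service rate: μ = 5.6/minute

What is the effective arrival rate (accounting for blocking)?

ρ = λ/μ = 12.5/5.6 = 2.23214
P₀ = (1-ρ)/(1-ρ^(K+1)) = (1-2.23214)/(1-2.23214^9) = -1.23214/-1374.6022 = 0.0008964
P_K = P₀×ρ^K = 0.0008964 × 2.23214^8 = 0.0008964 × 616.2706 = 0.5524
λ_eff = λ(1-P_K) = 12.5 × (1 - 0.5524) = 12.5 × 0.4476 = 5.5950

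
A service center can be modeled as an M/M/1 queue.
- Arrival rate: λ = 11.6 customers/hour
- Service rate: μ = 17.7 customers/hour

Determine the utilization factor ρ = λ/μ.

Server utilization: ρ = λ/μ
ρ = 11.6/17.7 = 0.6554
The server is busy 65.54% of the time.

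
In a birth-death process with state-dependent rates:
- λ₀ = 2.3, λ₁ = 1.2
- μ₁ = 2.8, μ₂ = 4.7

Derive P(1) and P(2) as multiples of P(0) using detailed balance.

Balance equations:
State 0: λ₀P₀ = μ₁P₁ → P₁ = (λ₀/μ₁)P₀ = (2.3/2.8)P₀ = 0.8214P₀
State 1: P₂ = (λ₀λ₁)/(μ₁μ₂)P₀ = (2.3×1.2)/(2.8×4.7)P₀ = 0.2097P₀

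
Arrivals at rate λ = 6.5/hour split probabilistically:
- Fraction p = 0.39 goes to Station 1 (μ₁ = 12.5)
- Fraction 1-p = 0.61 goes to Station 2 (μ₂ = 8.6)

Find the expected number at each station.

Effective rates: λ₁ = 6.5×0.39 = 2.535, λ₂ = 6.5×0.61 = 3.965
Station 1: ρ₁ = 2.535/12.5 = 0.2028, L₁ = ρ₁/(1-ρ₁) = 0.2028/(1-0.2028) = 0.2544
Station 2: ρ₂ = 3.965/8.6 = 0.461047, L₂ = ρ₂/(1-ρ₂) = 0.461047/(1-0.461047) = 0.8554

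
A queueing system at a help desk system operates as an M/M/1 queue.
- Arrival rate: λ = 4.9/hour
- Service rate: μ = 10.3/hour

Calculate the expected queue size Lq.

ρ = λ/μ = 4.9/10.3 = 0.4757
For M/M/1: Lq = λ²/(μ(μ-λ))
Lq = 24.01/(10.3 × 5.40)
Lq = 0.4317 tickets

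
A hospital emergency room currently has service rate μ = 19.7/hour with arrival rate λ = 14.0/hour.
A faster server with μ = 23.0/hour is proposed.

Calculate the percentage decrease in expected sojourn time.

System 1: ρ₁ = 14.0/19.7 = 0.7107, W₁ = 1/(19.7-14.0) = 0.17544
System 2: ρ₂ = 14.0/23.0 = 0.6087, W₂ = 1/(23.0-14.0) = 0.11111
Improvement: (W₁-W₂)/W₁ = (0.17544-0.11111)/0.17544 = 36.67%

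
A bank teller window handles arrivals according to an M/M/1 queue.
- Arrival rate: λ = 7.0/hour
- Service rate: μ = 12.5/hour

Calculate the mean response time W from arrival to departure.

First, compute utilization: ρ = λ/μ = 7.0/12.5 = 0.5600
For M/M/1: W = 1/(μ-λ)
W = 1/(12.5-7.0) = 1/5.50
W = 0.1818 hours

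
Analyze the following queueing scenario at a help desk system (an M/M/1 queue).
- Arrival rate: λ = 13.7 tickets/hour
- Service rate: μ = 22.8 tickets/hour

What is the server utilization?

Server utilization: ρ = λ/μ
ρ = 13.7/22.8 = 0.6009
The server is busy 60.09% of the time.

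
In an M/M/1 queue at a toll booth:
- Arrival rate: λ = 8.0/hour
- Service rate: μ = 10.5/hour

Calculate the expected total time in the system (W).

First, compute utilization: ρ = λ/μ = 8.0/10.5 = 0.7619
For M/M/1: W = 1/(μ-λ)
W = 1/(10.5-8.0) = 1/2.50
W = 0.4000 hours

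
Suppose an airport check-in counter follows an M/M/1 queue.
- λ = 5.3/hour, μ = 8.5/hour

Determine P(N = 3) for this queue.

ρ = λ/μ = 5.3/8.5 = 0.6235
P(n) = (1-ρ)ρⁿ
P(3) = (1-0.6235) × 0.6235^3
P(3) = 0.3765 × 0.2424
P(3) = 0.09126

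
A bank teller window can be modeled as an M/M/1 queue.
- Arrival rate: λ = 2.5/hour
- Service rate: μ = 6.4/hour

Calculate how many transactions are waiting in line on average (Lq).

ρ = λ/μ = 2.5/6.4 = 0.3906
For M/M/1: Lq = λ²/(μ(μ-λ))
Lq = 6.25/(6.4 × 3.90)
Lq = 0.2504 transactions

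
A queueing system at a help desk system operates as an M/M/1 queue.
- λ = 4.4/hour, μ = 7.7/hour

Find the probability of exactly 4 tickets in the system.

ρ = λ/μ = 4.4/7.7 = 0.57143
P(n) = (1-ρ)ρⁿ
P(4) = (1-0.57143) × 0.57143^4
P(4) = 0.428570 × 0.106623
P(4) = 0.04570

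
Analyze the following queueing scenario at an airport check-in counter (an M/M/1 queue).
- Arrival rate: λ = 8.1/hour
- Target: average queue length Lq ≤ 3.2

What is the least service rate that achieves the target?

For M/M/1: Lq = λ²/(μ(μ-λ))
Need Lq ≤ 3.2, i.e. μ(μ-λ) ≥ λ²/3.2
μ² - 8.1μ - 65.61/3.2 ≥ 0  →  μ² - 8.1μ - 20.50312 ≥ 0
Quadratic formula (positive root): μ = [λ + √(λ² + 4×20.50312)]/2
Discriminant: 65.61 + 4×20.50312 = 147.6225, √147.6225 = 12.1500
μ ≥ (8.1 + 12.1500)/2 = 10.1250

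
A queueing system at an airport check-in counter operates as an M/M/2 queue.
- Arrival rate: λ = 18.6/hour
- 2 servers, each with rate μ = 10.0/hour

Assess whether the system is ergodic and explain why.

Stability requires ρ = λ/(cμ) < 1
ρ = 18.6/(2 × 10.0) = 18.6/20.00 = 0.9300
Since 0.9300 < 1, the system is STABLE.
The servers are busy 93.00% of the time.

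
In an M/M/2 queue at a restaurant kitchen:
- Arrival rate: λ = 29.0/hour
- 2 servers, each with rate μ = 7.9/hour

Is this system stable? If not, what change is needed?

Stability requires ρ = λ/(cμ) < 1
ρ = 29.0/(2 × 7.9) = 29.0/15.80 = 1.8354
Since 1.8354 ≥ 1, the system is UNSTABLE.
Need c > λ/μ = 29.0/7.9 = 3.67.
Minimum servers needed: c = 4.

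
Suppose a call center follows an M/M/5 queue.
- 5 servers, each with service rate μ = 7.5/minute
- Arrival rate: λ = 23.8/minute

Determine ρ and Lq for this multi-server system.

Traffic intensity: ρ = λ/(cμ) = 23.8/(5×7.5) = 0.6347
Since ρ = 0.6347 < 1, system is stable.
Offered load a = λ/μ = cρ = 23.8/7.5 = 3.1733
P₀ = [ Σₙ₌₀^4 aⁿ/n! + a^5/(5!(1-ρ)) ]⁻¹
Σ = a^0/0! + a^1/1! + a^2/2! + a^3/3! + a^4/4! = 1.00000 + 3.17333 + 5.03502 + 5.32593 + 4.22524 = 18.7595
a^5/(5!(1-ρ)) = 321.7944/(120 × 0.365333) = 7.3402
P₀ = 1/(18.7595 + 7.3402) = 0.03831
Lq = P₀·a^5·ρ / (5!(1-ρ)²) = 0.038315 × 321.7944 × 0.63467 / (120 × 0.13347) = 0.4886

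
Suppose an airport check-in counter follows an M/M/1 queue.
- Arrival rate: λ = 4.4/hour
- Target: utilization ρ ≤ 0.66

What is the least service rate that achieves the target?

ρ = λ/μ, so μ = λ/ρ
μ ≥ 4.4/0.66 = 6.6667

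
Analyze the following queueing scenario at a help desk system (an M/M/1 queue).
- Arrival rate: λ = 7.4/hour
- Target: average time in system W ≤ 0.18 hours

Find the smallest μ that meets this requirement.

For M/M/1: W = 1/(μ-λ)
Need W ≤ 0.18, so 1/(μ-λ) ≤ 0.18
μ - λ ≥ 1/0.18 = 5.5556
μ ≥ 7.4 + 5.5556 = 12.9556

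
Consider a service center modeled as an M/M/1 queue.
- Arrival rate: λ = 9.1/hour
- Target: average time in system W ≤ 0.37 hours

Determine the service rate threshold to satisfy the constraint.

For M/M/1: W = 1/(μ-λ)
Need W ≤ 0.37, so 1/(μ-λ) ≤ 0.37
μ - λ ≥ 1/0.37 = 2.7027
μ ≥ 9.1 + 2.7027 = 11.8027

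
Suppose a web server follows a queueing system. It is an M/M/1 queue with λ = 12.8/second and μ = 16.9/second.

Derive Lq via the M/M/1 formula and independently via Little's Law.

Method 1 (direct): Lq = λ²/(μ(μ-λ)) = 163.84/(16.9 × 4.10) = 2.3646

Method 2 (Little's Law):
W = 1/(μ-λ) = 1/4.10 = 0.2439024
Wq = W - 1/μ = 0.2439024 - 0.05917160 = 0.184731
Lq = λWq = 12.8 × 0.184731 = 2.3646 ✔ (matches Method 1)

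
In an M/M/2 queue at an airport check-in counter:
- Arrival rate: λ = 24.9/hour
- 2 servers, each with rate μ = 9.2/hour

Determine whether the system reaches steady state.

Stability requires ρ = λ/(cμ) < 1
ρ = 24.9/(2 × 9.2) = 24.9/18.40 = 1.3533
Since 1.3533 ≥ 1, the system is UNSTABLE.
Need c > λ/μ = 24.9/9.2 = 2.71.
Minimum servers needed: c = 3.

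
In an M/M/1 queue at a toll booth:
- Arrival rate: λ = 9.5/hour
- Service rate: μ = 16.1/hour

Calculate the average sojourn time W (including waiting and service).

First, compute utilization: ρ = λ/μ = 9.5/16.1 = 0.5901
For M/M/1: W = 1/(μ-λ)
W = 1/(16.1-9.5) = 1/6.60
W = 0.1515 hours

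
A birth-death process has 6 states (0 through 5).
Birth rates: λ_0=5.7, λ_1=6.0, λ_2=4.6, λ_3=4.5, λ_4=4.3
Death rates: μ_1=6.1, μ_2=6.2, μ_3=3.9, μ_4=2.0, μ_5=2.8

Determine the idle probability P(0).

Ratios P(n)/P(0) = (λ₀···λₙ₋₁)/(μ₁···μₙ):
P(1)/P(0) = (5.7)/(6.1) = 0.9344
P(2)/P(0) = (5.7×6.0)/(6.1×6.2) = 0.9043
P(3)/P(0) = (5.7×6.0×4.6)/(6.1×6.2×3.9) = 1.0666
P(4)/P(0) = (5.7×6.0×4.6×4.5)/(6.1×6.2×3.9×2.0) = 2.3998
P(5)/P(0) = (5.7×6.0×4.6×4.5×4.3)/(6.1×6.2×3.9×2.0×2.8) = 3.6855

Normalization: ∑ P(n) = 1
P(0) × (1.0000 + 0.9344 + 0.9043 + 1.0666 + 2.3998 + 3.6855) = 1
P(0) × 9.9906 = 1
P(0) = 1/9.9906 = 0.1001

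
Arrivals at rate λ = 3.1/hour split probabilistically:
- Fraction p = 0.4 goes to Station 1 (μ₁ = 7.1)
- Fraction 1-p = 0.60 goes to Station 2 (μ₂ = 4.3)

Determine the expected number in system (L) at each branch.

Effective rates: λ₁ = 3.1×0.4 = 1.24, λ₂ = 3.1×0.60 = 1.86
Station 1: ρ₁ = 1.24/7.1 = 0.17465, L₁ = ρ₁/(1-ρ₁) = 0.17465/(1-0.17465) = 0.2116
Station 2: ρ₂ = 1.86/4.3 = 0.43256, L₂ = ρ₂/(1-ρ₂) = 0.43256/(1-0.43256) = 0.7623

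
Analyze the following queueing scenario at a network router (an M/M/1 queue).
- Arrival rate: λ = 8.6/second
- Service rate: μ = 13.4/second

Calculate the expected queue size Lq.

ρ = λ/μ = 8.6/13.4 = 0.6418
For M/M/1: Lq = λ²/(μ(μ-λ))
Lq = 73.96/(13.4 × 4.80)
Lq = 1.1499 packets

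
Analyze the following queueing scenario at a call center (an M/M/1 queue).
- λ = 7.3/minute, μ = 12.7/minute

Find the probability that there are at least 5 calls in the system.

ρ = λ/μ = 7.3/12.7 = 0.5748
P(N ≥ n) = ρⁿ
P(N ≥ 5) = 0.5748^5
P(N ≥ 5) = 0.06275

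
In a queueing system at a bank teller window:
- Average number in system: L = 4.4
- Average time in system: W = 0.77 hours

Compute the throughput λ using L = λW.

Little's Law: L = λW, so λ = L/W
λ = 4.4/0.77 = 5.7143 transactions/hour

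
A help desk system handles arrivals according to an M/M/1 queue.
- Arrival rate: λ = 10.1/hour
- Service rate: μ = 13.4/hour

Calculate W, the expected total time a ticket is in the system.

First, compute utilization: ρ = λ/μ = 10.1/13.4 = 0.7537
For M/M/1: W = 1/(μ-λ)
W = 1/(13.4-10.1) = 1/3.30
W = 0.3030 hours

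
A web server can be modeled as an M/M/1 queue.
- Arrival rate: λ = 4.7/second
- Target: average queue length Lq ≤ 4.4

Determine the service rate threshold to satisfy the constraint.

For M/M/1: Lq = λ²/(μ(μ-λ))
Need Lq ≤ 4.4, i.e. μ(μ-λ) ≥ λ²/4.4
μ² - 4.7μ - 22.09/4.4 ≥ 0  →  μ² - 4.7μ - 5.02045 ≥ 0
Quadratic formula (positive root): μ = [λ + √(λ² + 4×5.02045)]/2
Discriminant: 22.09 + 4×5.02045 = 42.1718, √42.1718 = 6.4940
μ ≥ (4.7 + 6.4940)/2 = 5.5970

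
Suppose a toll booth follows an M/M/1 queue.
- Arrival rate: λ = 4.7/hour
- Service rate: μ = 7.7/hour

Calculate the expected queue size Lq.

ρ = λ/μ = 4.7/7.7 = 0.6104
For M/M/1: Lq = λ²/(μ(μ-λ))
Lq = 22.09/(7.7 × 3.00)
Lq = 0.9563 vehicles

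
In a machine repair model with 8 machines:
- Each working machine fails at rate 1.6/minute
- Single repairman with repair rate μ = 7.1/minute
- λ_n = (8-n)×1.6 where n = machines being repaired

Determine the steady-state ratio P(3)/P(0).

P(3)/P(0) = ∏_{i=0}^{3-1} λ_i/μ_{i+1}
= (8-0)×1.6/7.1 × (8-1)×1.6/7.1 × (8-2)×1.6/7.1
= 3.8452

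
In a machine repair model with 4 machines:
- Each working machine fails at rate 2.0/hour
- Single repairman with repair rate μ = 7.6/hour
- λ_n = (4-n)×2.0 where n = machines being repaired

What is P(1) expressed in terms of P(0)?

P(1)/P(0) = ∏_{i=0}^{1-1} λ_i/μ_{i+1}
= (4-0)×2.0/7.6
= 1.0526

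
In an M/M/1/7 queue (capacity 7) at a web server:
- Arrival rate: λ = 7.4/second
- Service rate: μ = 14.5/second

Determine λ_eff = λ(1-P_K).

ρ = λ/μ = 7.4/14.5 = 0.51034
P₀ = (1-ρ)/(1-ρ^(K+1)) = (1-0.51034)/(1-0.51034^8) = 0.48966/0.99540 = 0.4919
P_K = P₀×ρ^K = 0.4919 × 0.51034^7 = 0.4919 × 0.009016 = 0.004435
λ_eff = λ(1-P_K) = 7.4 × (1 - 0.004435) = 7.4 × 0.99557 = 7.3672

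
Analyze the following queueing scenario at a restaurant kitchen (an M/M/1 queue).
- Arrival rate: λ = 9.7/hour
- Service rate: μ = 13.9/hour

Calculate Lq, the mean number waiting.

ρ = λ/μ = 9.7/13.9 = 0.6978
For M/M/1: Lq = λ²/(μ(μ-λ))
Lq = 94.09/(13.9 × 4.20)
Lq = 1.6117 orders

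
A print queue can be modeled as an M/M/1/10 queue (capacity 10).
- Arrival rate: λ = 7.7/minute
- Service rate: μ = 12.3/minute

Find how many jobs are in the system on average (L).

ρ = λ/μ = 7.7/12.3 = 0.62602
P₀ = (1-ρ)/(1-ρ^(K+1)) = (1-0.62602)/(1-0.62602^11) = 0.3740/0.9942 = 0.3762
P_K = P₀×ρ^K = 0.37616 × 0.62602^10 = 0.37616 × 0.0092445 = 0.003477
L = ρ[1 - (K+1)ρ^K + Kρ^(K+1)] / [(1-ρ)(1-ρ^(K+1))]
L = 0.62602 × (1 - 11×0.009244 + 10×0.005787) / ((1 - 0.62602) × (1 - 0.005787)) = 1.6099 jobs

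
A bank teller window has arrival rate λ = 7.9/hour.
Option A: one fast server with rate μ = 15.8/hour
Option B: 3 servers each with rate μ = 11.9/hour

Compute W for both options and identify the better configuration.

Option A: single server μ = 15.8 (M/M/1)
  ρ_A = 7.9/15.8 = 0.5000
  W_A = 1/(μ-λ) = 1/(15.8-7.9) = 1/7.90 = 0.1266

Option B: 3 servers μ = 11.9 (M/M/3)
  ρ_B = λ/(cμ) = 7.9/(3×11.9) = 0.2213
  Offered load a = λ/μ = cρ = 7.9/11.9 = 0.6639
  P₀ = [ Σₙ₌₀^2 aⁿ/n! + a^3/(3!(1-ρ)) ]⁻¹
  Σ = a^0/0! + a^1/1! + a^2/2! = 1.0000 + 0.66387 + 0.22036 = 1.8842
  a^3/(3!(1-ρ)) = 0.29258/(6 × 0.77871) = 0.06262
  P₀ = 1/(1.8842 + 0.06262) = 0.5137
  Lq = P₀·a^3·ρ / (3!(1-ρ)²) = 0.513652 × 0.292577 × 0.221289 / (6 × 0.606392) = 0.009140
  Wq_B = Lq/λ = 0.009140/7.9 = 0.001157
  W_B = Wq_B + 1/μ = 0.001157 + 0.08403 = 0.08519

Since W_B = 0.08519 < W_A = 0.1266, Option B (multiple servers) has the shorter time in system.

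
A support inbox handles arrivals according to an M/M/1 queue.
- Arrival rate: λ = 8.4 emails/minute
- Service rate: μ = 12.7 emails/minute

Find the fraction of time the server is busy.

Server utilization: ρ = λ/μ
ρ = 8.4/12.7 = 0.6614
The server is busy 66.14% of the time.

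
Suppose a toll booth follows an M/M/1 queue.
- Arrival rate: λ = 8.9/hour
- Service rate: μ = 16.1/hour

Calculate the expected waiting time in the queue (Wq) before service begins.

First, compute utilization: ρ = λ/μ = 8.9/16.1 = 0.5528
For M/M/1: Wq = λ/(μ(μ-λ))
Wq = 8.9/(16.1 × (16.1-8.9))
Wq = 8.9/(16.1 × 7.20)
Wq = 0.07678 hours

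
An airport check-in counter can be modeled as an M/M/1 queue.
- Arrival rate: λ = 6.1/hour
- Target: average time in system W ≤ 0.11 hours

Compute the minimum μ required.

For M/M/1: W = 1/(μ-λ)
Need W ≤ 0.11, so 1/(μ-λ) ≤ 0.11
μ - λ ≥ 1/0.11 = 9.0909
μ ≥ 6.1 + 9.0909 = 15.1909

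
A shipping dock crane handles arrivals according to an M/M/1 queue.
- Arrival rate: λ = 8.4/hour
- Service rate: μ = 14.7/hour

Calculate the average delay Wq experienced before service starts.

First, compute utilization: ρ = λ/μ = 8.4/14.7 = 0.5714
For M/M/1: Wq = λ/(μ(μ-λ))
Wq = 8.4/(14.7 × (14.7-8.4))
Wq = 8.4/(14.7 × 6.30)
Wq = 0.09070 hours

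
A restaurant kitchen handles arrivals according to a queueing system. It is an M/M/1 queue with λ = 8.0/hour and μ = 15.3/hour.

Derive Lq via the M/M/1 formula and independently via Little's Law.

Method 1 (direct): Lq = λ²/(μ(μ-λ)) = 64.00/(15.3 × 7.30) = 0.5730

Method 2 (Little's Law):
W = 1/(μ-λ) = 1/7.30 = 0.13699
Wq = W - 1/μ = 0.13699 - 0.065359 = 0.07163
Lq = λWq = 8.0 × 0.07163 = 0.5730 ✔ (matches Method 1)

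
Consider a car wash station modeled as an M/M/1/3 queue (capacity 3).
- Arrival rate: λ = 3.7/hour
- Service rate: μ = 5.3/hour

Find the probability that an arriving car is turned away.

ρ = λ/μ = 3.7/5.3 = 0.6981
P₀ = (1-ρ)/(1-ρ^(K+1)) = (1-0.6981)/(1-0.6981^4) = 0.3019/0.7625 = 0.3959
P_K = P₀×ρ^K = 0.3959 × 0.6981^3 = 0.3959 × 0.3402 = 0.1347
Blocking probability = 13.47%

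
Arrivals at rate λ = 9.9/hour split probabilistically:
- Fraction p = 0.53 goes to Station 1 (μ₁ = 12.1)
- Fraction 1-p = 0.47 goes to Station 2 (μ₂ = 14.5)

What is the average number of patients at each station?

Effective rates: λ₁ = 9.9×0.53 = 5.247, λ₂ = 9.9×0.47 = 4.653
Station 1: ρ₁ = 5.247/12.1 = 0.43364, L₁ = ρ₁/(1-ρ₁) = 0.43364/(1-0.43364) = 0.7657
Station 2: ρ₂ = 4.653/14.5 = 0.3209, L₂ = ρ₂/(1-ρ₂) = 0.3209/(1-0.3209) = 0.4725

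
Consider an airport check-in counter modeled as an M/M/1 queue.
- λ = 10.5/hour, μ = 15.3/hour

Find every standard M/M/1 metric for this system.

Step 1: ρ = λ/μ = 10.5/15.3 = 0.6863
Step 2: L = λ/(μ-λ) = 10.5/4.80 = 2.1875
Step 3: Lq = λ²/(μ(μ-λ)) = 110.25/(15.3×4.80) = 1.5012
Step 4: W = 1/(μ-λ) = 1/4.80 = 0.20833
Step 5: Wq = λ/(μ(μ-λ)) = 10.5/(15.3×4.80) = 0.1430
Step 6: P(0) = 1-ρ = 0.3137
Verify: L = λW = 10.5×0.20833 = 2.1875 ✔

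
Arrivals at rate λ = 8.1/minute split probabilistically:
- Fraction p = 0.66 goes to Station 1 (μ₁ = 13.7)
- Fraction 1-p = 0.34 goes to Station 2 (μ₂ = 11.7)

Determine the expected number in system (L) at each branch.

Effective rates: λ₁ = 8.1×0.66 = 5.346, λ₂ = 8.1×0.34 = 2.754
Station 1: ρ₁ = 5.346/13.7 = 0.3902, L₁ = ρ₁/(1-ρ₁) = 0.3902/(1-0.3902) = 0.6399
Station 2: ρ₂ = 2.754/11.7 = 0.23538, L₂ = ρ₂/(1-ρ₂) = 0.23538/(1-0.23538) = 0.3078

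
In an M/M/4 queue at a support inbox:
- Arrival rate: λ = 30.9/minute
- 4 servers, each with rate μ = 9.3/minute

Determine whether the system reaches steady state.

Stability requires ρ = λ/(cμ) < 1
ρ = 30.9/(4 × 9.3) = 30.9/37.20 = 0.8306
Since 0.8306 < 1, the system is STABLE.
The servers are busy 83.06% of the time.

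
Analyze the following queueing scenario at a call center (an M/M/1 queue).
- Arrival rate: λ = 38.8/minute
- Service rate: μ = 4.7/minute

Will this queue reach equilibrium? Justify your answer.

Stability requires ρ = λ/(cμ) < 1
ρ = 38.8/(1 × 4.7) = 38.8/4.70 = 8.2553
Since 8.2553 ≥ 1, the system is UNSTABLE.
Queue grows without bound. Need μ > λ = 38.8.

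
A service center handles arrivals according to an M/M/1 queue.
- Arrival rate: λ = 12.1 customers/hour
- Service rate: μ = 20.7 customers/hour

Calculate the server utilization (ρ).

Server utilization: ρ = λ/μ
ρ = 12.1/20.7 = 0.5845
The server is busy 58.45% of the time.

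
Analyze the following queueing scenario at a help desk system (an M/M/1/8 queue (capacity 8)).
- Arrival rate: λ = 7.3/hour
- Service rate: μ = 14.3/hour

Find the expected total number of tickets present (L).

ρ = λ/μ = 7.3/14.3 = 0.51049
P₀ = (1-ρ)/(1-ρ^(K+1)) = (1-0.51049)/(1-0.51049^9) = 0.4895/0.9976 = 0.4907
P_K = P₀×ρ^K = 0.4907 × 0.51049^8 = 0.4907 × 0.004612 = 0.002263
L = ρ[1 - (K+1)ρ^K + Kρ^(K+1)] / [(1-ρ)(1-ρ^(K+1))]
L = 0.51049 × (1 - 9×0.004612 + 8×0.002354) / ((1 - 0.51049) × (1 - 0.002354)) = 1.0216 tickets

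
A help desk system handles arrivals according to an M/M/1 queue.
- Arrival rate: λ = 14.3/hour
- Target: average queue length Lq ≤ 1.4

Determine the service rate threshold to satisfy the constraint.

For M/M/1: Lq = λ²/(μ(μ-λ))
Need Lq ≤ 1.4, i.e. μ(μ-λ) ≥ λ²/1.4
μ² - 14.3μ - 204.49/1.4 ≥ 0  →  μ² - 14.3μ - 146.064286 ≥ 0
Quadratic formula (positive root): μ = [λ + √(λ² + 4×146.064286)]/2
Discriminant: 204.49 + 4×146.064286 = 788.7471, √788.7471 = 28.0846
μ ≥ (14.3 + 28.0846)/2 = 21.1923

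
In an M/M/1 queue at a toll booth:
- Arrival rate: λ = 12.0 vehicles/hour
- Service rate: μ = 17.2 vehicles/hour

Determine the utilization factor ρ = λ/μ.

Server utilization: ρ = λ/μ
ρ = 12.0/17.2 = 0.6977
The server is busy 69.77% of the time.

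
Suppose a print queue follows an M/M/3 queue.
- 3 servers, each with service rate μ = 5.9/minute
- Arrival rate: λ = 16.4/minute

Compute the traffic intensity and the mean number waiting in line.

Traffic intensity: ρ = λ/(cμ) = 16.4/(3×5.9) = 0.9266
Since ρ = 0.9266 < 1, system is stable.
Offered load a = λ/μ = cρ = 16.4/5.9 = 2.7797
P₀ = [ Σₙ₌₀^2 aⁿ/n! + a^3/(3!(1-ρ)) ]⁻¹
Σ = a^0/0! + a^1/1! + a^2/2! = 1.00000 + 2.77966 + 3.86326 = 7.6429
a^3/(3!(1-ρ)) = 21.4771/(6 × 0.0734463) = 48.7365
P₀ = 1/(7.6429 + 48.7365) = 0.01774
Lq = P₀·a^3·ρ / (3!(1-ρ)²) = 0.0177370 × 21.4771 × 0.926554 / (6 × 0.00539436) = 10.9052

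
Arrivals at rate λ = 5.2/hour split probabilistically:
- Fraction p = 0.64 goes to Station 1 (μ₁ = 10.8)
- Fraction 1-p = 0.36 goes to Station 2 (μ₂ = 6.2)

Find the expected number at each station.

Effective rates: λ₁ = 5.2×0.64 = 3.328, λ₂ = 5.2×0.36 = 1.872
Station 1: ρ₁ = 3.328/10.8 = 0.30815, L₁ = ρ₁/(1-ρ₁) = 0.30815/(1-0.30815) = 0.4454
Station 2: ρ₂ = 1.872/6.2 = 0.3019, L₂ = ρ₂/(1-ρ₂) = 0.3019/(1-0.3019) = 0.4325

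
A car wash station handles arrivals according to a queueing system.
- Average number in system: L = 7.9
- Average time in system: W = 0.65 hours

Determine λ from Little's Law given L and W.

Little's Law: L = λW, so λ = L/W
λ = 7.9/0.65 = 12.1538 cars/hour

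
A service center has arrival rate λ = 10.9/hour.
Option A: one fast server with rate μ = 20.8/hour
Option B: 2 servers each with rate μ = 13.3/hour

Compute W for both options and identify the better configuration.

Option A: single server μ = 20.8 (M/M/1)
  ρ_A = 10.9/20.8 = 0.5240
  W_A = 1/(μ-λ) = 1/(20.8-10.9) = 1/9.90 = 0.1010

Option B: 2 servers μ = 13.3 (M/M/2)
  ρ_B = λ/(cμ) = 10.9/(2×13.3) = 0.4098
  Offered load a = λ/μ = cρ = 10.9/13.3 = 0.8195
  P₀ = [ Σₙ₌₀^1 aⁿ/n! + a^2/(2!(1-ρ)) ]⁻¹
  Σ = a^0/0! + a^1/1! = 1.0000 + 0.8195 = 1.8195
  a^2/(2!(1-ρ)) = 0.6717/(2 × 0.5902) = 0.5690
  P₀ = 1/(1.8195 + 0.5690) = 0.4187
  Lq = P₀·a^2·ρ / (2!(1-ρ)²) = 0.4187 × 0.6717 × 0.4098 / (2 × 0.3484) = 0.1654
  Wq_B = Lq/λ = 0.1654/10.9 = 0.01517
  W_B = Wq_B + 1/μ = 0.01517 + 0.07519 = 0.09036

Since W_B = 0.09036 < W_A = 0.1010, Option B (multiple servers) has the shorter time in system.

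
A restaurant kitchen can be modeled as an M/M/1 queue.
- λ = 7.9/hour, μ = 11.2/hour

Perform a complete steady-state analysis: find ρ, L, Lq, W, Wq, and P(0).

Step 1: ρ = λ/μ = 7.9/11.2 = 0.7054
Step 2: L = λ/(μ-λ) = 7.9/3.30 = 2.3939
Step 3: Lq = λ²/(μ(μ-λ)) = 62.41/(11.2×3.30) = 1.6886
Step 4: W = 1/(μ-λ) = 1/3.30 = 0.30303
Step 5: Wq = λ/(μ(μ-λ)) = 7.9/(11.2×3.30) = 0.2137
Step 6: P(0) = 1-ρ = 0.2946
Verify: L = λW = 7.9×0.30303 = 2.3939 ✔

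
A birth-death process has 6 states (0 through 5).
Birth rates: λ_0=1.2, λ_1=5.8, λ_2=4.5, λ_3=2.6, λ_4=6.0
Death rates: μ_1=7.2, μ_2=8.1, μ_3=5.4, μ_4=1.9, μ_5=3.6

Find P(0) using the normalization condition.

Ratios P(n)/P(0) = (λ₀···λₙ₋₁)/(μ₁···μₙ):
P(1)/P(0) = (1.2)/(7.2) = 0.1667
P(2)/P(0) = (1.2×5.8)/(7.2×8.1) = 0.1193
P(3)/P(0) = (1.2×5.8×4.5)/(7.2×8.1×5.4) = 0.09945
P(4)/P(0) = (1.2×5.8×4.5×2.6)/(7.2×8.1×5.4×1.9) = 0.1361
P(5)/P(0) = (1.2×5.8×4.5×2.6×6.0)/(7.2×8.1×5.4×1.9×3.6) = 0.2268

Normalization: ∑ P(n) = 1
P(0) × (1.0000 + 0.1667 + 0.1193 + 0.09945 + 0.1361 + 0.2268) = 1
P(0) × 1.7484 = 1
P(0) = 1/1.7484 = 0.5720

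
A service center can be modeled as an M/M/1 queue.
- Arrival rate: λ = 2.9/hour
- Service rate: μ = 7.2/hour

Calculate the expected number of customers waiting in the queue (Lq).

ρ = λ/μ = 2.9/7.2 = 0.4028
For M/M/1: Lq = λ²/(μ(μ-λ))
Lq = 8.41/(7.2 × 4.30)
Lq = 0.2716 customers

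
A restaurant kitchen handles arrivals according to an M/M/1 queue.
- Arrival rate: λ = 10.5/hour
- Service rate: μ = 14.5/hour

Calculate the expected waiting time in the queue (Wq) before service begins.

First, compute utilization: ρ = λ/μ = 10.5/14.5 = 0.7241
For M/M/1: Wq = λ/(μ(μ-λ))
Wq = 10.5/(14.5 × (14.5-10.5))
Wq = 10.5/(14.5 × 4.00)
Wq = 0.1810 hours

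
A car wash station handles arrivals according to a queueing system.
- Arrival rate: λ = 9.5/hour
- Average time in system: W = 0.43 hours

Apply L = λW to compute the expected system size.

Little's Law: L = λW
L = 9.5 × 0.43 = 4.0850 cars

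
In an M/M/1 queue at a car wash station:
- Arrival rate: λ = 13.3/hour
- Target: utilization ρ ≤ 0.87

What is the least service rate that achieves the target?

ρ = λ/μ, so μ = λ/ρ
μ ≥ 13.3/0.87 = 15.2874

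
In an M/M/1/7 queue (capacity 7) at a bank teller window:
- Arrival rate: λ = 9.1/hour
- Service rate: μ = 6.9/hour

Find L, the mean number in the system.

ρ = λ/μ = 9.1/6.9 = 1.31884
P₀ = (1-ρ)/(1-ρ^(K+1)) = (1-1.31884)/(1-1.31884^8) = -0.3188/-8.1524 = 0.03911
P_K = P₀×ρ^K = 0.03911 × 1.31884^7 = 0.03911 × 6.9398 = 0.2714
L = ρ[1 - (K+1)ρ^K + Kρ^(K+1)] / [(1-ρ)(1-ρ^(K+1))]
L = 1.31884 × (1 - 8×6.93977 + 7×9.15244) / ((1 - 1.31884) × (1 - 9.15244)) = 4.8449 transactions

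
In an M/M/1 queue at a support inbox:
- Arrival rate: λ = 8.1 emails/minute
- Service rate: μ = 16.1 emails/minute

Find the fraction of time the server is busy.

Server utilization: ρ = λ/μ
ρ = 8.1/16.1 = 0.5031
The server is busy 50.31% of the time.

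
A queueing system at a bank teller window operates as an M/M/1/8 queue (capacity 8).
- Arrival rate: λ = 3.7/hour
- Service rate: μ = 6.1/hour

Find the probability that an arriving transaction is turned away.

ρ = λ/μ = 3.7/6.1 = 0.60656
P₀ = (1-ρ)/(1-ρ^(K+1)) = (1-0.60656)/(1-0.60656^9) = 0.39344/0.98889 = 0.3979
P_K = P₀×ρ^K = 0.3979 × 0.60656^8 = 0.3979 × 0.01832 = 0.007290
Blocking probability = 0.73%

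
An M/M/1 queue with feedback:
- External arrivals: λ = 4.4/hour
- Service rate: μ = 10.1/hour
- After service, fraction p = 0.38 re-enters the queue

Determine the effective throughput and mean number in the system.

Effective arrival rate: λ_eff = λ/(1-p) = 4.4/(1-0.38) = 4.4/0.62 = 7.096774
ρ = λ_eff/μ = 7.096774/10.1 = 0.702651
L = ρ/(1-ρ) = 0.702651/(1-0.702651) = 2.3631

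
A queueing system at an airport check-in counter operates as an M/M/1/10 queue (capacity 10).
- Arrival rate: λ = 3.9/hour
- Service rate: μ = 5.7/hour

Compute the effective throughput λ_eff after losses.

ρ = λ/μ = 3.9/5.7 = 0.68421
P₀ = (1-ρ)/(1-ρ^(K+1)) = (1-0.68421)/(1-0.68421^11) = 0.3158/0.9846 = 0.3207
P_K = P₀×ρ^K = 0.320724 × 0.68421^10 = 0.320724 × 0.0224851 = 0.007212
λ_eff = λ(1-P_K) = 3.9 × (1 - 0.007212) = 3.9 × 0.9928 = 3.8719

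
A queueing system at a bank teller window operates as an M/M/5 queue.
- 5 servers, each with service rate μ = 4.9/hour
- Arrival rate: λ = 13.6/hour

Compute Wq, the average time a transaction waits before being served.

Traffic intensity: ρ = λ/(cμ) = 13.6/(5×4.9) = 0.5551
Since ρ = 0.5551 < 1, system is stable.
Offered load a = λ/μ = cρ = 13.6/4.9 = 2.7755
P₀ = [ Σₙ₌₀^4 aⁿ/n! + a^5/(5!(1-ρ)) ]⁻¹
Σ = a^0/0! + a^1/1! + a^2/2! + a^3/3! + a^4/4! = 1.00000 + 2.77551 + 3.85173 + 3.56350 + 2.47264 = 13.6634
a^5/(5!(1-ρ)) = 164.7078/(120 × 0.4449) = 3.0851
P₀ = 1/(13.6634 + 3.0851) = 0.05971
Lq = P₀·a^5·ρ / (5!(1-ρ)²) = 0.059707 × 164.7078 × 0.55510 / (120 × 0.19793) = 0.2298
Wq = Lq/λ = 0.2298/13.6 = 0.01690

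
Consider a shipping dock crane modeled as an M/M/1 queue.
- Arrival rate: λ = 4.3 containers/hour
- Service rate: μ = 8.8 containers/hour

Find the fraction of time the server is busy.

Server utilization: ρ = λ/μ
ρ = 4.3/8.8 = 0.4886
The server is busy 48.86% of the time.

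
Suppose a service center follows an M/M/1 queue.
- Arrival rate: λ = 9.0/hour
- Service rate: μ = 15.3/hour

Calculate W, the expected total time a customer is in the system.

First, compute utilization: ρ = λ/μ = 9.0/15.3 = 0.5882
For M/M/1: W = 1/(μ-λ)
W = 1/(15.3-9.0) = 1/6.30
W = 0.1587 hours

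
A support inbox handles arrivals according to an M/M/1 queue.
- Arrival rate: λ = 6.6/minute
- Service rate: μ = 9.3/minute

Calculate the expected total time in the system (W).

First, compute utilization: ρ = λ/μ = 6.6/9.3 = 0.7097
For M/M/1: W = 1/(μ-λ)
W = 1/(9.3-6.6) = 1/2.70
W = 0.3704 minutes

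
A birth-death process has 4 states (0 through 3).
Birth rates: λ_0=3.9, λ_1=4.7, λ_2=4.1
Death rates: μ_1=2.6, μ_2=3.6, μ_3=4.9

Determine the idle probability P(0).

Ratios P(n)/P(0) = (λ₀···λₙ₋₁)/(μ₁···μₙ):
P(1)/P(0) = (3.9)/(2.6) = 1.5000
P(2)/P(0) = (3.9×4.7)/(2.6×3.6) = 1.9583
P(3)/P(0) = (3.9×4.7×4.1)/(2.6×3.6×4.9) = 1.6386

Normalization: ∑ P(n) = 1
P(0) × (1.0000 + 1.5000 + 1.9583 + 1.6386) = 1
P(0) × 6.0969 = 1
P(0) = 1/6.0969 = 0.1640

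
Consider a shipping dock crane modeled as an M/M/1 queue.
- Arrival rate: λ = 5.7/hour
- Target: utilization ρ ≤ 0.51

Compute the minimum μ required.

ρ = λ/μ, so μ = λ/ρ
μ ≥ 5.7/0.51 = 11.1765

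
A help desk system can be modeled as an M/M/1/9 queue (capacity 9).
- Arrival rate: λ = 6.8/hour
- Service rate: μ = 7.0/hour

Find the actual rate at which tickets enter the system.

ρ = λ/μ = 6.8/7.0 = 0.97143
P₀ = (1-ρ)/(1-ρ^(K+1)) = (1-0.97143)/(1-0.97143^10) = 0.028570/0.25163 = 0.1135
P_K = P₀×ρ^K = 0.11354 × 0.97143^9 = 0.11354 × 0.77038 = 0.08747
λ_eff = λ(1-P_K) = 6.8 × (1 - 0.08747) = 6.8 × 0.91253 = 6.2052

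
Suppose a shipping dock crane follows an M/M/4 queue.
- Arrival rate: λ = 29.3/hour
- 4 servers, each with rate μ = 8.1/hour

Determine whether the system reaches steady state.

Stability requires ρ = λ/(cμ) < 1
ρ = 29.3/(4 × 8.1) = 29.3/32.40 = 0.9043
Since 0.9043 < 1, the system is STABLE.
The servers are busy 90.43% of the time.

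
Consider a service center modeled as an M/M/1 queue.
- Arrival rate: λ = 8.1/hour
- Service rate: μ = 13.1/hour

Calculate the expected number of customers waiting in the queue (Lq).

ρ = λ/μ = 8.1/13.1 = 0.6183
For M/M/1: Lq = λ²/(μ(μ-λ))
Lq = 65.61/(13.1 × 5.00)
Lq = 1.0017 customers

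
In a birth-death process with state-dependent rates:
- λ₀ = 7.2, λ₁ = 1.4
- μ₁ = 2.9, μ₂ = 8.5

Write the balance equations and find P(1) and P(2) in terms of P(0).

Balance equations:
State 0: λ₀P₀ = μ₁P₁ → P₁ = (λ₀/μ₁)P₀ = (7.2/2.9)P₀ = 2.4828P₀
State 1: P₂ = (λ₀λ₁)/(μ₁μ₂)P₀ = (7.2×1.4)/(2.9×8.5)P₀ = 0.4089P₀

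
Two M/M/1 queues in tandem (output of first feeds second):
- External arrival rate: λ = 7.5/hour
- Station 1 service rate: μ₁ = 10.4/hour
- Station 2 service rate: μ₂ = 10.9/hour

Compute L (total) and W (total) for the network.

By Jackson's theorem, each station behaves as independent M/M/1.
Station 1: ρ₁ = 7.5/10.4 = 0.7212, L₁ = ρ₁/(1-ρ₁) = λ/(μ₁-λ) = 7.5/2.90 = 2.5862
Station 2: ρ₂ = 7.5/10.9 = 0.6881, L₂ = ρ₂/(1-ρ₂) = λ/(μ₂-λ) = 7.5/3.40 = 2.2059
Total: L = L₁ + L₂ = 2.5862 + 2.2059 = 4.7921
W = L/λ = 4.7921/7.5 = 0.6389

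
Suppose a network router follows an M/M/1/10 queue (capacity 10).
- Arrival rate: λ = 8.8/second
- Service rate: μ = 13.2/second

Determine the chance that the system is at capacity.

ρ = λ/μ = 8.8/13.2 = 0.666667
P₀ = (1-ρ)/(1-ρ^(K+1)) = (1-0.666667)/(1-0.666667^11) = 0.3333/0.9884 = 0.3372
P_K = P₀×ρ^K = 0.33723 × 0.666667^10 = 0.33723 × 0.017342 = 0.005848
Blocking probability = 0.58%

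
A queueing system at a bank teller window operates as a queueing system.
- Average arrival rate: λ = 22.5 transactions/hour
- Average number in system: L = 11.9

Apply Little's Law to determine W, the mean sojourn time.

Little's Law: L = λW, so W = L/λ
W = 11.9/22.5 = 0.5289 hours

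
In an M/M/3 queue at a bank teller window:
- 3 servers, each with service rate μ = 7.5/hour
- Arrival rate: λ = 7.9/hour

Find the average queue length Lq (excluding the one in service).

Traffic intensity: ρ = λ/(cμ) = 7.9/(3×7.5) = 0.3511
Since ρ = 0.3511 < 1, system is stable.
Offered load a = λ/μ = cρ = 7.9/7.5 = 1.0533
P₀ = [ Σₙ₌₀^2 aⁿ/n! + a^3/(3!(1-ρ)) ]⁻¹
Σ = a^0/0! + a^1/1! + a^2/2! = 1.0000 + 1.0533 + 0.5548 = 2.6081
a^3/(3!(1-ρ)) = 1.1687/(6 × 0.6489) = 0.3002
P₀ = 1/(2.6081 + 0.3002) = 0.3438
Lq = P₀·a^3·ρ / (3!(1-ρ)²) = 0.34385 × 1.1687 × 0.35111 / (6 × 0.42106) = 0.05585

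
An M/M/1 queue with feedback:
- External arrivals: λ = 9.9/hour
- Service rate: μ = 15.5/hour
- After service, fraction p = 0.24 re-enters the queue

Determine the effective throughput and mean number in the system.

Effective arrival rate: λ_eff = λ/(1-p) = 9.9/(1-0.24) = 9.9/0.76 = 13.026316
ρ = λ_eff/μ = 13.026316/15.5 = 0.8404075
L = ρ/(1-ρ) = 0.8404075/(1-0.8404075) = 5.2660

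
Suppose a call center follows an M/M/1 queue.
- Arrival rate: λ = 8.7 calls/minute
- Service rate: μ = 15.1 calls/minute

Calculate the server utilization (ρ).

Server utilization: ρ = λ/μ
ρ = 8.7/15.1 = 0.5762
The server is busy 57.62% of the time.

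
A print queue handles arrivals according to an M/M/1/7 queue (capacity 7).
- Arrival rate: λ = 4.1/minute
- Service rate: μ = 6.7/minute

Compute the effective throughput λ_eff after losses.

ρ = λ/μ = 4.1/6.7 = 0.61194
P₀ = (1-ρ)/(1-ρ^(K+1)) = (1-0.61194)/(1-0.61194^8) = 0.38806/0.98034 = 0.3958
P_K = P₀×ρ^K = 0.3958 × 0.61194^7 = 0.3958 × 0.03213 = 0.01272
λ_eff = λ(1-P_K) = 4.1 × (1 - 0.01272) = 4.1 × 0.98728 = 4.0478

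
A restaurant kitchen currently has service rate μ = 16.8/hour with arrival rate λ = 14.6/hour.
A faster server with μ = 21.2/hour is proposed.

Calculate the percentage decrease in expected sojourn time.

System 1: ρ₁ = 14.6/16.8 = 0.8690, W₁ = 1/(16.8-14.6) = 0.4545
System 2: ρ₂ = 14.6/21.2 = 0.6887, W₂ = 1/(21.2-14.6) = 0.1515
Improvement: (W₁-W₂)/W₁ = (0.4545-0.1515)/0.4545 = 66.67%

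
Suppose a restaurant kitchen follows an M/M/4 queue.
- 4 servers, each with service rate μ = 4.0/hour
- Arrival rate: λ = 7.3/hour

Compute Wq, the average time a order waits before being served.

Traffic intensity: ρ = λ/(cμ) = 7.3/(4×4.0) = 0.4562
Since ρ = 0.4562 < 1, system is stable.
Offered load a = λ/μ = cρ = 7.3/4.0 = 1.8250
P₀ = [ Σₙ₌₀^3 aⁿ/n! + a^4/(4!(1-ρ)) ]⁻¹
Σ = a^0/0! + a^1/1! + a^2/2! + a^3/3! = 1.0000 + 1.8250 + 1.6653 + 1.0131 = 5.5034
a^4/(4!(1-ρ)) = 11.0931/(24 × 0.54375) = 0.8500
P₀ = 1/(5.5034 + 0.8500) = 0.1574
Lq = P₀·a^4·ρ / (4!(1-ρ)²) = 0.15740 × 11.0931 × 0.45625 / (24 × 0.29566) = 0.1123
Wq = Lq/λ = 0.1123/7.3 = 0.01538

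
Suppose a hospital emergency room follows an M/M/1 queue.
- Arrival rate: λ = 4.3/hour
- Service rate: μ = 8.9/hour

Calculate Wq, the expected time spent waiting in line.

First, compute utilization: ρ = λ/μ = 4.3/8.9 = 0.4831
For M/M/1: Wq = λ/(μ(μ-λ))
Wq = 4.3/(8.9 × (8.9-4.3))
Wq = 4.3/(8.9 × 4.60)
Wq = 0.1050 hours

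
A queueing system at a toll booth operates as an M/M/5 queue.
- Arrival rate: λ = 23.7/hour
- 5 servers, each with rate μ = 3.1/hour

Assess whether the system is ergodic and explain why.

Stability requires ρ = λ/(cμ) < 1
ρ = 23.7/(5 × 3.1) = 23.7/15.50 = 1.5290
Since 1.5290 ≥ 1, the system is UNSTABLE.
Need c > λ/μ = 23.7/3.1 = 7.65.
Minimum servers needed: c = 8.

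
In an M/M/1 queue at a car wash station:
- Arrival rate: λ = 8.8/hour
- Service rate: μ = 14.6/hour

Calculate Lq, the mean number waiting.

ρ = λ/μ = 8.8/14.6 = 0.6027
For M/M/1: Lq = λ²/(μ(μ-λ))
Lq = 77.44/(14.6 × 5.80)
Lq = 0.9145 cars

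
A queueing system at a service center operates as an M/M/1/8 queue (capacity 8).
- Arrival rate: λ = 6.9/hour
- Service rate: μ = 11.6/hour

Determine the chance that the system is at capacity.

ρ = λ/μ = 6.9/11.6 = 0.59483
P₀ = (1-ρ)/(1-ρ^(K+1)) = (1-0.59483)/(1-0.59483^9) = 0.4052/0.9907 = 0.4090
P_K = P₀×ρ^K = 0.40898 × 0.59483^8 = 0.40898 × 0.015673 = 0.006410
Blocking probability = 0.64%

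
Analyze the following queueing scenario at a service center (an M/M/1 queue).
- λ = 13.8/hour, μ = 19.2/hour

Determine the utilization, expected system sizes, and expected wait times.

Step 1: ρ = λ/μ = 13.8/19.2 = 0.7188
Step 2: L = λ/(μ-λ) = 13.8/5.40 = 2.5556
Step 3: Lq = λ²/(μ(μ-λ)) = 190.44/(19.2×5.40) = 1.8368
Step 4: W = 1/(μ-λ) = 1/5.40 = 0.18519
Step 5: Wq = λ/(μ(μ-λ)) = 13.8/(19.2×5.40) = 0.1331
Step 6: P(0) = 1-ρ = 0.2812
Verify: L = λW = 13.8×0.18519 = 2.5556 ✔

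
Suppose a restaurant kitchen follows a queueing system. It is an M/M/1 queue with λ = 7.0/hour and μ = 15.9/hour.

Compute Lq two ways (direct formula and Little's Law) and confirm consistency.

Method 1 (direct): Lq = λ²/(μ(μ-λ)) = 49.00/(15.9 × 8.90) = 0.3463

Method 2 (Little's Law):
W = 1/(μ-λ) = 1/8.90 = 0.11236
Wq = W - 1/μ = 0.11236 - 0.062893 = 0.04947
Lq = λWq = 7.0 × 0.04947 = 0.3463 ✔ (matches Method 1)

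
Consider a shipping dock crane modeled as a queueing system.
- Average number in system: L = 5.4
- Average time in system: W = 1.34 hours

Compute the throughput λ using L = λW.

Little's Law: L = λW, so λ = L/W
λ = 5.4/1.34 = 4.0299 containers/hour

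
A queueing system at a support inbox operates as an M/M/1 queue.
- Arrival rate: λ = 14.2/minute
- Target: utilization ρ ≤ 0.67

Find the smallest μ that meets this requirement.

ρ = λ/μ, so μ = λ/ρ
μ ≥ 14.2/0.67 = 21.1940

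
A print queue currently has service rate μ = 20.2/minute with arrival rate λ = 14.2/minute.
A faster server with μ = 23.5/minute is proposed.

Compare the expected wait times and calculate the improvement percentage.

System 1: ρ₁ = 14.2/20.2 = 0.7030, W₁ = 1/(20.2-14.2) = 0.16667
System 2: ρ₂ = 14.2/23.5 = 0.6043, W₂ = 1/(23.5-14.2) = 0.10753
Improvement: (W₁-W₂)/W₁ = (0.16667-0.10753)/0.16667 = 35.48%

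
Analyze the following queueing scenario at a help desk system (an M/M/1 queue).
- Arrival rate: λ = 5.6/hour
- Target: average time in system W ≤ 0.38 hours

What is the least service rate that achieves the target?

For M/M/1: W = 1/(μ-λ)
Need W ≤ 0.38, so 1/(μ-λ) ≤ 0.38
μ - λ ≥ 1/0.38 = 2.6316
μ ≥ 5.6 + 2.6316 = 8.2316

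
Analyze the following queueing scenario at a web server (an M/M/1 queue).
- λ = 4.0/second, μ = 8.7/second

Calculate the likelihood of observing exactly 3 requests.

ρ = λ/μ = 4.0/8.7 = 0.4598
P(n) = (1-ρ)ρⁿ
P(3) = (1-0.4598) × 0.4598^3
P(3) = 0.5402 × 0.09721
P(3) = 0.05251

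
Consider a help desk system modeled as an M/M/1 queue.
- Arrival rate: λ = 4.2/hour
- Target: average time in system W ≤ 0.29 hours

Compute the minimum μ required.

For M/M/1: W = 1/(μ-λ)
Need W ≤ 0.29, so 1/(μ-λ) ≤ 0.29
μ - λ ≥ 1/0.29 = 3.4483
μ ≥ 4.2 + 3.4483 = 7.6483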